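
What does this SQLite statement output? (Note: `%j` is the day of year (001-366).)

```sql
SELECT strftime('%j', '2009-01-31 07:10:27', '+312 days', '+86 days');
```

064

First apply '+312 days', '+86 days': 2009-01-31 07:10:27 → 2010-03-05 07:10:27.
Day-of-year for 2010-03-05: days since 2010-01-01 inclusive = 64, zero-padded to 064.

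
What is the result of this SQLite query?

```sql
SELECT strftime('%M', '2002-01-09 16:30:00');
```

`%M` extracts the 2-digit minute: 30.

30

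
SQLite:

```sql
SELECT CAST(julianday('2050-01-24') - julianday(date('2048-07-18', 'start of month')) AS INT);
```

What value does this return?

`start of month` rewinds 2048-07-18 to 2048-07-01.
30 days remain in July 2048 after the 1st (31 − 1).
Full months from August 2048 through December 2049 contribute their day counts.
Then 24 days into January 2050.
Total: 30 + 31 + 30 + 31 + 30 + 31 + 31 + 28 + 31 + 30 + 31 + 30 + 31 + 31 + 30 + 31 + 30 + 31 + 24 = 572.

572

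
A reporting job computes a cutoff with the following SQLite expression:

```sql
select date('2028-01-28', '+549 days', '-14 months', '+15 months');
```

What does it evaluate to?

2029-08-30

Applying '+549 days' to 2028-01-28: counting 549 days forward gives 2029-07-30.
Adding -14 months to 2029-07-30 gives 2028-05-30.
Adding +15 months to 2028-05-30 gives 2029-08-30.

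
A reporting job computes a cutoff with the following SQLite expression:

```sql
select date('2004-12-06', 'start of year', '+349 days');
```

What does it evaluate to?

2004-12-15

`start of year` rewinds 2004-12-06 to 2004-01-01.
Applying '+349 days' to 2004-01-01: counting 349 days forward gives 2004-12-15.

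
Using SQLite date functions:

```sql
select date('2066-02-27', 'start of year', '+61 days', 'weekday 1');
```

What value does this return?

`start of year` rewinds 2066-02-27 to 2066-01-01.
Applying '+61 days' to 2066-01-01: counting 61 days forward gives 2066-03-03.
`weekday 1` advances to the next Monday; 2066-03-03 is a Wednesday, so it moves forward to 2066-03-08.

2066-03-08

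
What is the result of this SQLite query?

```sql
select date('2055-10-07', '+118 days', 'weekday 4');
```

Applying '+118 days' to 2055-10-07: counting 118 days forward gives 2056-02-02.
`weekday 4` advances to the next Thursday; 2056-02-02 is a Wednesday, so it moves forward to 2056-02-03.

2056-02-03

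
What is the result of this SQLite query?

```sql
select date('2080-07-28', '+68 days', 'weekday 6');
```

Applying '+68 days' to 2080-07-28: counting 68 days forward gives 2080-10-04.
`weekday 6` advances to the next Saturday; 2080-10-04 is a Friday, so it moves forward to 2080-10-05.

2080-10-05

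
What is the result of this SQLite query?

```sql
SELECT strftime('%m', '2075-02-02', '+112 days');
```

First apply '+112 days': 2075-02-02 → 2075-05-25.
`%m` extracts the 2-digit month (01-12): 05.

05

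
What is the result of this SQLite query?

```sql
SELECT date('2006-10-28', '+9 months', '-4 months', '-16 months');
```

2005-11-28

Adding +9 months to 2006-10-28 gives 2007-07-28.
Adding -4 months to 2007-07-28 gives 2007-03-28.
Adding -16 months to 2007-03-28 gives 2005-11-28.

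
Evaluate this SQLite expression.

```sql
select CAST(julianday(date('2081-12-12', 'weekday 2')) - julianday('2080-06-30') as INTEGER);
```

534

`weekday 2` advances to the next Tuesday; 2081-12-12 is a Friday, so it moves forward to 2081-12-16.
0 days remain in June 2080 after the 30th (30 − 30).
Full months from July 2080 through November 2081 contribute their day counts.
Then 16 days into December 2081.
Total: 0 + 31 + 31 + 30 + 31 + 30 + 31 + 31 + 28 + 31 + 30 + 31 + 30 + 31 + 31 + 30 + 31 + 30 + 16 = 534.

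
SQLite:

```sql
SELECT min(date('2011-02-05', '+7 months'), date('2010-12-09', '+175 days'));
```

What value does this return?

date('2011-02-05', '+7 months') → 2011-09-05.
date('2010-12-09', '+175 days') → 2011-06-02.
Earlier of the two is 2011-06-02.

2011-06-02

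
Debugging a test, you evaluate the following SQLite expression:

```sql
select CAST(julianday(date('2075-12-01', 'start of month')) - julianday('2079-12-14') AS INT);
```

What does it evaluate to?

`start of month` rewinds 2075-12-01 to 2075-12-01.
30 days remain in December 2075 after the 1st (31 − 1).
Full months from January 2076 through November 2079 contribute their day counts.
Then 14 days into December 2079.
Total: 30 + 31 + 29 + 31 + 30 + 31 + 30 + 31 + 31 + 30 + 31 + 30 + 31 + 31 + 28 + 31 + 30 + 31 + 30 + 31 + 31 + 30 + 31 + 30 + 31 + 31 + 28 + 31 + 30 + 31 + 30 + 31 + 31 + 30 + 31 + 30 + 31 + 31 + 28 + 31 + 30 + 31 + 30 + 31 + 31 + 30 + 31 + 30 + 14 = 1474.
The subtraction is earlier − later, so the result is −1474 → -1474.

-1474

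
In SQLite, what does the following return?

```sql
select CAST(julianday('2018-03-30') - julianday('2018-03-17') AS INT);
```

Both dates are in March 2018: 30 − 17 = 13.

13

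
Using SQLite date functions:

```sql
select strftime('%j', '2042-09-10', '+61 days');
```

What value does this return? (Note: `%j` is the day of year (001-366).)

314

First apply '+61 days': 2042-09-10 → 2042-11-10.
Day-of-year for 2042-11-10: days since 2042-01-01 inclusive = 314, zero-padded to 314.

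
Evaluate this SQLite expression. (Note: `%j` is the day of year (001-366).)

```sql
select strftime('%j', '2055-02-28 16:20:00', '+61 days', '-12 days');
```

108

First apply '+61 days', '-12 days': 2055-02-28 16:20:00 → 2055-04-18 16:20:00.
Day-of-year for 2055-04-18: days since 2055-01-01 inclusive = 108, zero-padded to 108.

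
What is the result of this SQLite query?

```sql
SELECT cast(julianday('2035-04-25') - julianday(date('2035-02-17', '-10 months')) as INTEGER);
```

Adding -10 months to 2035-02-17 gives 2034-04-17.
13 days remain in April 2034 after the 17th (30 − 17).
Full months from May 2034 through March 2035 contribute their day counts.
Then 25 days into April 2035.
Total: 13 + 31 + 30 + 31 + 31 + 30 + 31 + 30 + 31 + 31 + 28 + 31 + 25 = 373.

373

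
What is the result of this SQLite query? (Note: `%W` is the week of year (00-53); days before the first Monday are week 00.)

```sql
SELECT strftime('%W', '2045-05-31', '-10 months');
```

30

First apply '-10 months': 2045-05-31 → 2044-07-31.
2044-07-31 is a Sunday. SQLite's %W counts Mondays since the year started; the result is 30.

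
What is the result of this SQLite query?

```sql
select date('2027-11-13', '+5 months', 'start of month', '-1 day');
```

2028-03-31

Adding +5 months to 2027-11-13 gives 2028-04-13.
`start of month` rewinds 2028-04-13 to 2028-04-01.
Going back 1 day from 2028-04-01 reaches 2028-03-31 (last day of March, 31 days).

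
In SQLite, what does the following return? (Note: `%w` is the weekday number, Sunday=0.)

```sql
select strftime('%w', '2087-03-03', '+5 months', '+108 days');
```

3

First apply '+5 months', '+108 days': 2087-03-03 → 2087-11-19.
2087-11-19 is a Wednesday; with Sunday=0 that is 3.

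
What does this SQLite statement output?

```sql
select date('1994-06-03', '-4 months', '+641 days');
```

1995-11-06

Adding -4 months to 1994-06-03 gives 1994-02-03.
Applying '+641 days' to 1994-02-03: counting 641 days forward gives 1995-11-06.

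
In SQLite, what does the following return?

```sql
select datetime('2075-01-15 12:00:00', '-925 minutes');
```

925 minutes = 15h 25m; -925 minutes from 2075-01-15 12:00:00 is 2075-01-14 20:35:00 (crosses midnight).

2075-01-14 20:35:00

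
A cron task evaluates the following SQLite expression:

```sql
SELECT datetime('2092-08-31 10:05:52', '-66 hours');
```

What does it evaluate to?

2092-08-28 16:05:52

-66 hours from 2092-08-31 10:05:52 is 2092-08-28 16:05:52 (crosses midnight).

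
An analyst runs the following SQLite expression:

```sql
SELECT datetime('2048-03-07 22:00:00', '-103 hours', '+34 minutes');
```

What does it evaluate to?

2048-03-03 15:34:00

-103 hours from 2048-03-07 22:00:00 is 2048-03-03 15:00:00 (crosses midnight).
+34 minutes from 2048-03-03 15:00:00 is 2048-03-03 15:34:00.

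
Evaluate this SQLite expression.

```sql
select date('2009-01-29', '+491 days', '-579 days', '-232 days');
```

2008-03-15

Applying '+491 days' to 2009-01-29: counting 491 days forward gives 2010-06-04.
Applying '-579 days' to 2010-06-04: counting 579 days back gives 2008-11-02.
Applying '-232 days' to 2008-11-02: counting 232 days back gives 2008-03-15.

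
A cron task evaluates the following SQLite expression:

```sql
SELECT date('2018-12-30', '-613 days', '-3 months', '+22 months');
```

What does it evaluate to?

2018-11-26

Applying '-613 days' to 2018-12-30: counting 613 days back gives 2017-04-26.
Adding -3 months to 2017-04-26 gives 2017-01-26.
Adding +22 months to 2017-01-26 gives 2018-11-26.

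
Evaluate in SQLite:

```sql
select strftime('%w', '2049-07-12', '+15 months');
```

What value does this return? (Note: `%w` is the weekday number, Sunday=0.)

First apply '+15 months': 2049-07-12 → 2050-10-12.
2050-10-12 is a Wednesday; with Sunday=0 that is 3.

3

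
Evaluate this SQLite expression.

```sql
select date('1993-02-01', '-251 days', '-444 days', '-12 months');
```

Applying '-251 days' to 1993-02-01: counting 251 days back gives 1992-05-26.
Applying '-444 days' to 1992-05-26: counting 444 days back gives 1991-03-09.
Adding -12 months to 1991-03-09 gives 1990-03-09.

1990-03-09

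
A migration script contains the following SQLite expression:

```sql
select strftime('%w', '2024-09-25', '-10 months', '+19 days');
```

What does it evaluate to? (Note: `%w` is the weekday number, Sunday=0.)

4

First apply '-10 months', '+19 days': 2024-09-25 → 2023-12-14.
2023-12-14 is a Thursday; with Sunday=0 that is 4.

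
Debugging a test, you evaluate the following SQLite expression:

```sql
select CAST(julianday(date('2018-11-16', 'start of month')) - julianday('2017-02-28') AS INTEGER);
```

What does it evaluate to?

`start of month` rewinds 2018-11-16 to 2018-11-01.
0 days remain in February 2017 after the 28th (28 − 28).
Full months from March 2017 through October 2018 contribute their day counts.
Then 1 day into November 2018.
Total: 0 + 31 + 30 + 31 + 30 + 31 + 31 + 30 + 31 + 30 + 31 + 31 + 28 + 31 + 30 + 31 + 30 + 31 + 31 + 30 + 31 + 1 = 611.

611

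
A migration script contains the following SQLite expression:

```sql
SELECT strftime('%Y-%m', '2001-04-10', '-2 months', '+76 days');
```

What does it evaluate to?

2001-04

First apply '-2 months', '+76 days': 2001-04-10 → 2001-04-27.
`%Y-%m` extracts the year-month: 2001-04.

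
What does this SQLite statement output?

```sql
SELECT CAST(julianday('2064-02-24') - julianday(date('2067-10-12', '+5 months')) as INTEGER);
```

Adding +5 months to 2067-10-12 gives 2068-03-12.
5 days remain in February 2064 after the 24th (29 − 24).
Full months from March 2064 through February 2068 contribute their day counts.
Then 12 days into March 2068.
Total: 5 + 31 + 30 + 31 + 30 + 31 + 31 + 30 + 31 + 30 + 31 + 31 + 28 + 31 + 30 + 31 + 30 + 31 + 31 + 30 + 31 + 30 + 31 + 31 + 28 + 31 + 30 + 31 + 30 + 31 + 31 + 30 + 31 + 30 + 31 + 31 + 28 + 31 + 30 + 31 + 30 + 31 + 31 + 30 + 31 + 30 + 31 + 31 + 29 + 12 = 1478.
The subtraction is earlier − later, so the result is −1478 → -1478.

-1478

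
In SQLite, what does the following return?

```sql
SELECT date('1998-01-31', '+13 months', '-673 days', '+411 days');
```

Adding +13 months to 1998-01-31 targets 1999-02-31. February 1999 has only 28 days, so SQLite normalizes the 3-day overflow forward to 1999-03-03.
Applying '-673 days' to 1999-03-03: counting 673 days back gives 1997-04-29.
Applying '+411 days' to 1997-04-29: counting 411 days forward gives 1998-06-14.

1998-06-14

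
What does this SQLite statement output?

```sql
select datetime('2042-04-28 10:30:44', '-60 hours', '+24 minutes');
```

-60 hours from 2042-04-28 10:30:44 is 2042-04-25 22:30:44 (crosses midnight).
+24 minutes from 2042-04-25 22:30:44 is 2042-04-25 22:54:44.

2042-04-25 22:54:44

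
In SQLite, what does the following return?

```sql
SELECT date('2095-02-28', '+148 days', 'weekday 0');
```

2095-07-31

Applying '+148 days' to 2095-02-28: counting 148 days forward gives 2095-07-26.
`weekday 0` advances to the next Sunday; 2095-07-26 is a Tuesday, so it moves forward to 2095-07-31.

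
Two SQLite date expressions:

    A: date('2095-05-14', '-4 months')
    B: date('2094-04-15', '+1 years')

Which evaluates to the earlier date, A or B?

A

A = 2095-01-14.
B = 2095-04-15.
A is earlier.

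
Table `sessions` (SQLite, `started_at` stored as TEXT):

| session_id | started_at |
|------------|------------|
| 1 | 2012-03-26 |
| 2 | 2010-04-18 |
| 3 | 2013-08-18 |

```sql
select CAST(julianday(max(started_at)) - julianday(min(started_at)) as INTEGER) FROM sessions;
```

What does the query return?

MIN = 2010-04-18, MAX = 2013-08-18.
12 days remain in April 2010 after the 18th (30 − 18).
Full months from May 2010 through July 2013 contribute their day counts.
Then 18 days into August 2013.
Total: 12 + 31 + 30 + 31 + 31 + 30 + 31 + 30 + 31 + 31 + 28 + 31 + 30 + 31 + 30 + 31 + 31 + 30 + 31 + 30 + 31 + 31 + 29 + 31 + 30 + 31 + 30 + 31 + 31 + 30 + 31 + 30 + 31 + 31 + 28 + 31 + 30 + 31 + 30 + 31 + 18 = 1218.

1218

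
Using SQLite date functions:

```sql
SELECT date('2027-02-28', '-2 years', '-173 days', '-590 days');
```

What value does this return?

Adding -2 years to 2027-02-28 gives 2025-02-28.
Applying '-173 days' to 2025-02-28: counting 173 days back gives 2024-09-08.
Applying '-590 days' to 2024-09-08: counting 590 days back gives 2023-01-27.

2023-01-27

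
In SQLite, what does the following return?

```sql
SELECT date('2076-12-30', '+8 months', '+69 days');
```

2077-11-07

Adding +8 months to 2076-12-30 gives 2077-08-30.
Applying '+69 days' to 2077-08-30: counting 69 days forward gives 2077-11-07.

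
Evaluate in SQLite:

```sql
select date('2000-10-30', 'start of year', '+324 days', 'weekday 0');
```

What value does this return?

2000-11-26

`start of year` rewinds 2000-10-30 to 2000-01-01.
Applying '+324 days' to 2000-01-01: counting 324 days forward gives 2000-11-20.
`weekday 0` advances to the next Sunday; 2000-11-20 is a Monday, so it moves forward to 2000-11-26.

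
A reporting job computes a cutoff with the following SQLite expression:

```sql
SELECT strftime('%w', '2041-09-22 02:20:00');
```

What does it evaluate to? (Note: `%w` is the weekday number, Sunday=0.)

0

2041-09-22 is a Sunday; with Sunday=0 that is 0.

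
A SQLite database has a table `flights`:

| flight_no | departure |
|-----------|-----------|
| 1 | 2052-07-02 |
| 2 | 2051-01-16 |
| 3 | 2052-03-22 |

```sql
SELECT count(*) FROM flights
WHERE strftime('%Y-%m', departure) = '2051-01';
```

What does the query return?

1

Rows with year-month 2051-01: 2051-01-16 → 1.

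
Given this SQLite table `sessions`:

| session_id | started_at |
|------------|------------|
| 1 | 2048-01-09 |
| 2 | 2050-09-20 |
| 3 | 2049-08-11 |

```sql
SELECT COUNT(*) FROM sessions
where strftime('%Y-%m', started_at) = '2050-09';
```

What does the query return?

Rows with year-month 2050-09: 2050-09-20 → 1.

1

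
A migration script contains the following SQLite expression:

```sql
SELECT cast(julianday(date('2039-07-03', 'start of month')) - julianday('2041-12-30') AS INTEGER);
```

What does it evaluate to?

`start of month` rewinds 2039-07-03 to 2039-07-01.
30 days remain in July 2039 after the 1st (31 − 1).
Full months from August 2039 through November 2041 contribute their day counts.
Then 30 days into December 2041.
Total: 30 + 31 + 30 + 31 + 30 + 31 + 31 + 29 + 31 + 30 + 31 + 30 + 31 + 31 + 30 + 31 + 30 + 31 + 31 + 28 + 31 + 30 + 31 + 30 + 31 + 31 + 30 + 31 + 30 + 30 = 913.
The subtraction is earlier − later, so the result is −913 → -913.

-913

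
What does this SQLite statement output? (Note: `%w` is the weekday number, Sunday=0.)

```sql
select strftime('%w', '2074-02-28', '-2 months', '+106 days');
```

First apply '-2 months', '+106 days': 2074-02-28 → 2074-04-13.
2074-04-13 is a Friday; with Sunday=0 that is 5.

5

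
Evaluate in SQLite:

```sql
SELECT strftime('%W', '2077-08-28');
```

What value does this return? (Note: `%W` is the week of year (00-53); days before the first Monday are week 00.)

34

2077-08-28 is a Saturday. SQLite's %W counts Mondays since the year started; the result is 34.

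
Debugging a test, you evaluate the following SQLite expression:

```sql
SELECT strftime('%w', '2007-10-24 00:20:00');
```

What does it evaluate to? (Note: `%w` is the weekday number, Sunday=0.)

2007-10-24 is a Wednesday; with Sunday=0 that is 3.

3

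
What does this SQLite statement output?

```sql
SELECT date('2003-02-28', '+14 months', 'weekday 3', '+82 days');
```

Adding +14 months to 2003-02-28 gives 2004-04-28.
`weekday 3` advances to the next Wednesday; 2004-04-28 is already a Wednesday, so it stays at 2004-04-28.
Applying '+82 days' to 2004-04-28: counting 82 days forward gives 2004-07-19.

2004-07-19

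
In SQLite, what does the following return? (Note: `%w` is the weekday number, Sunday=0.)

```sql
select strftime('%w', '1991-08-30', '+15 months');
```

1

First apply '+15 months': 1991-08-30 → 1992-11-30.
1992-11-30 is a Monday; with Sunday=0 that is 1.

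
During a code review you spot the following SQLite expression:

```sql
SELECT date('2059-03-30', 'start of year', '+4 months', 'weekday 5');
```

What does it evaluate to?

`start of year` rewinds 2059-03-30 to 2059-01-01.
Adding +4 months to 2059-01-01 gives 2059-05-01.
`weekday 5` advances to the next Friday; 2059-05-01 is a Thursday, so it moves forward to 2059-05-02.

2059-05-02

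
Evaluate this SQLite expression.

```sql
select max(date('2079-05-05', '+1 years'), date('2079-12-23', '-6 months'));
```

2080-05-05

date('2079-05-05', '+1 years') → 2080-05-05.
date('2079-12-23', '-6 months') → 2079-06-23.
Later of the two is 2080-05-05.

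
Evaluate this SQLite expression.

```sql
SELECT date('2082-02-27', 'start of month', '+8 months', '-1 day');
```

2082-09-30

`start of month` rewinds 2082-02-27 to 2082-02-01.
Adding +8 months to 2082-02-01 gives 2082-10-01.
Going back 1 day from 2082-10-01 reaches 2082-09-30 (last day of September, 30 days).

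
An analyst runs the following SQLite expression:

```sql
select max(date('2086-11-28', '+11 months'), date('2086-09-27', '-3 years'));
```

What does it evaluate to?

2087-10-28

date('2086-11-28', '+11 months') → 2087-10-28.
date('2086-09-27', '-3 years') → 2083-09-27.
Later of the two is 2087-10-28.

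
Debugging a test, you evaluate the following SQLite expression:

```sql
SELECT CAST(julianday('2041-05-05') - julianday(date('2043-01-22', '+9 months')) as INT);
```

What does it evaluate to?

-900

Adding +9 months to 2043-01-22 gives 2043-10-22.
26 days remain in May 2041 after the 5th (31 − 5).
Full months from June 2041 through September 2043 contribute their day counts.
Then 22 days into October 2043.
Total: 26 + 30 + 31 + 31 + 30 + 31 + 30 + 31 + 31 + 28 + 31 + 30 + 31 + 30 + 31 + 31 + 30 + 31 + 30 + 31 + 31 + 28 + 31 + 30 + 31 + 30 + 31 + 31 + 30 + 22 = 900.
The subtraction is earlier − later, so the result is −900 → -900.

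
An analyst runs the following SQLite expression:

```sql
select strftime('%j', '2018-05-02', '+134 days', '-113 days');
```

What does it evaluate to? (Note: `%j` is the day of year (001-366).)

First apply '+134 days', '-113 days': 2018-05-02 → 2018-05-23.
Day-of-year for 2018-05-23: days since 2018-01-01 inclusive = 143, zero-padded to 143.

143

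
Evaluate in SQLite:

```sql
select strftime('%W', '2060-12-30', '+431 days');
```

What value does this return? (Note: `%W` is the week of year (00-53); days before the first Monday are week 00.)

10

First apply '+431 days': 2060-12-30 → 2062-03-06.
2062-03-06 is a Monday. SQLite's %W counts Mondays since the year started; the result is 10.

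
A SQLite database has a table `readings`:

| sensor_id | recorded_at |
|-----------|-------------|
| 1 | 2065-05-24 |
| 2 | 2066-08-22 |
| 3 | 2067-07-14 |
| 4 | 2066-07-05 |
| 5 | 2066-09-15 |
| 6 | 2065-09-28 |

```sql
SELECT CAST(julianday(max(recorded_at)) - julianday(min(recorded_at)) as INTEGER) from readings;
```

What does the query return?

MIN = 2065-05-24, MAX = 2067-07-14.
7 days remain in May 2065 after the 24th (31 − 24).
Full months from June 2065 through June 2067 contribute their day counts.
Then 14 days into July 2067.
Total: 7 + 30 + 31 + 31 + 30 + 31 + 30 + 31 + 31 + 28 + 31 + 30 + 31 + 30 + 31 + 31 + 30 + 31 + 30 + 31 + 31 + 28 + 31 + 30 + 31 + 30 + 14 = 781.

781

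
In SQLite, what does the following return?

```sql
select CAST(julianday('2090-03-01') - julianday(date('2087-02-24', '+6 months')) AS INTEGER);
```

920

Adding +6 months to 2087-02-24 gives 2087-08-24.
7 days remain in August 2087 after the 24th (31 − 24).
Full months from September 2087 through February 2090 contribute their day counts.
Then 1 day into March 2090.
Total: 7 + 30 + 31 + 30 + 31 + 31 + 29 + 31 + 30 + 31 + 30 + 31 + 31 + 30 + 31 + 30 + 31 + 31 + 28 + 31 + 30 + 31 + 30 + 31 + 31 + 30 + 31 + 30 + 31 + 31 + 28 + 1 = 920.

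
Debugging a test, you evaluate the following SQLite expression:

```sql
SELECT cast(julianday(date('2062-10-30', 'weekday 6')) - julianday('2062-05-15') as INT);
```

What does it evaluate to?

173

`weekday 6` advances to the next Saturday; 2062-10-30 is a Monday, so it moves forward to 2062-11-04.
16 days remain in May 2062 after the 15th (31 − 15).
June 2062: 30 days.
July 2062: 31 days.
August 2062: 31 days.
September 2062: 30 days.
October 2062: 31 days.
Then 4 days into November 2062.
Total: 16 + 30 + 31 + 31 + 30 + 31 + 4 = 173.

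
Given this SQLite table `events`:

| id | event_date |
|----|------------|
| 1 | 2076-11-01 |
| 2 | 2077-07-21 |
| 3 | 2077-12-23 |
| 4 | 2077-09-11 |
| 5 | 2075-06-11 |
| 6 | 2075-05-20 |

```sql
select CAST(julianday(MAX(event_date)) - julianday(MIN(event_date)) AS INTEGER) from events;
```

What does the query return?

MIN = 2075-05-20, MAX = 2077-12-23.
11 days remain in May 2075 after the 20th (31 − 20).
Full months from June 2075 through November 2077 contribute their day counts.
Then 23 days into December 2077.
Total: 11 + 30 + 31 + 31 + 30 + 31 + 30 + 31 + 31 + 29 + 31 + 30 + 31 + 30 + 31 + 31 + 30 + 31 + 30 + 31 + 31 + 28 + 31 + 30 + 31 + 30 + 31 + 31 + 30 + 31 + 30 + 23 = 948.

948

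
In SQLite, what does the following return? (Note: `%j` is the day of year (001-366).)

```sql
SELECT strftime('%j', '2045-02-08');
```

039

Day-of-year for 2045-02-08: days since 2045-01-01 inclusive = 39, zero-padded to 039.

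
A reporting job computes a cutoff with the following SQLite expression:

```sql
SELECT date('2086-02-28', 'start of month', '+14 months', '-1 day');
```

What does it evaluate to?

2087-03-31

`start of month` rewinds 2086-02-28 to 2086-02-01.
Adding +14 months to 2086-02-01 gives 2087-04-01.
Going back 1 day from 2087-04-01 reaches 2087-03-31 (last day of March, 31 days).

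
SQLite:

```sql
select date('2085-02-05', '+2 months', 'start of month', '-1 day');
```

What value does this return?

2085-03-31

Adding +2 months to 2085-02-05 gives 2085-04-05.
`start of month` rewinds 2085-04-05 to 2085-04-01.
Going back 1 day from 2085-04-01 reaches 2085-03-31 (last day of March, 31 days).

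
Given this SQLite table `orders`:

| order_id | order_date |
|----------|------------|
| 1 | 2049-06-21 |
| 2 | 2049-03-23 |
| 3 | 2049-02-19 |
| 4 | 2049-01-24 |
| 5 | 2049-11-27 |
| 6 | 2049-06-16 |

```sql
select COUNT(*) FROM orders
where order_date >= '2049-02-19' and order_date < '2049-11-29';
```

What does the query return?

Rows in [2049-02-19, 2049-11-29): 2049-06-21, 2049-03-23, 2049-02-19, 2049-11-27, 2049-06-16 → 5 rows.

5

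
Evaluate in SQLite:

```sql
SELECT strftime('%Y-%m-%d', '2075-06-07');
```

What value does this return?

`%Y-%m-%d` extracts the ISO date: 2075-06-07.

2075-06-07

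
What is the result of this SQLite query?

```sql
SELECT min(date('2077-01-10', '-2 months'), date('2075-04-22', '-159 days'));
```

2074-11-14

date('2077-01-10', '-2 months') → 2076-11-10.
date('2075-04-22', '-159 days') → 2074-11-14.
Earlier of the two is 2074-11-14.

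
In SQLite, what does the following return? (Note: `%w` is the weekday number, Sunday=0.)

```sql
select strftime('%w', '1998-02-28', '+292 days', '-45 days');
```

1

First apply '+292 days', '-45 days': 1998-02-28 → 1998-11-02.
1998-11-02 is a Monday; with Sunday=0 that is 1.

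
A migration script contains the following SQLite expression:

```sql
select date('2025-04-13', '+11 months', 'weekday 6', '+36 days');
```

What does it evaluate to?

2026-04-19

Adding +11 months to 2025-04-13 gives 2026-03-13.
`weekday 6` advances to the next Saturday; 2026-03-13 is a Friday, so it moves forward to 2026-03-14.
March 2026 has 31 days; 17 remain after the 14th, so 18 days reach 2026-04-01.
Advancing 18 more days within April lands on 2026-04-19.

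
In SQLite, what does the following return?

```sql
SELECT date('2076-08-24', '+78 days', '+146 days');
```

Applying '+78 days' to 2076-08-24: counting 78 days forward gives 2076-11-10.
Applying '+146 days' to 2076-11-10: counting 146 days forward gives 2077-04-05.

2077-04-05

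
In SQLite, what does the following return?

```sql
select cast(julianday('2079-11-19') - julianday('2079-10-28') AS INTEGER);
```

3 days remain in October 2079 after the 28th (31 − 28).
Then 19 days into November 2079.
Total: 3 + 19 = 22.

22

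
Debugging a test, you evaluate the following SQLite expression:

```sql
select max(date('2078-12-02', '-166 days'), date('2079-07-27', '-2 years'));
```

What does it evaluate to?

date('2078-12-02', '-166 days') → 2078-06-19.
date('2079-07-27', '-2 years') → 2077-07-27.
Later of the two is 2078-06-19.

2078-06-19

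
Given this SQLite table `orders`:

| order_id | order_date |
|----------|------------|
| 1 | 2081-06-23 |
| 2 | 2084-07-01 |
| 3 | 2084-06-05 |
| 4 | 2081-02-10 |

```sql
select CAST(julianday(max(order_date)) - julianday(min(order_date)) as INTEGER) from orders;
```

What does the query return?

MIN = 2081-02-10, MAX = 2084-07-01.
18 days remain in February 2081 after the 10th (28 − 10).
Full months from March 2081 through June 2084 contribute their day counts.
Then 1 day into July 2084.
Total: 18 + 31 + 30 + 31 + 30 + 31 + 31 + 30 + 31 + 30 + 31 + 31 + 28 + 31 + 30 + 31 + 30 + 31 + 31 + 30 + 31 + 30 + 31 + 31 + 28 + 31 + 30 + 31 + 30 + 31 + 31 + 30 + 31 + 30 + 31 + 31 + 29 + 31 + 30 + 31 + 30 + 1 = 1237.

1237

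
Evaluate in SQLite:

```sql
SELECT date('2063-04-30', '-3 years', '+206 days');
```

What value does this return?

2060-11-22

Adding -3 years to 2063-04-30 gives 2060-04-30.
Applying '+206 days' to 2060-04-30: counting 206 days forward gives 2060-11-22.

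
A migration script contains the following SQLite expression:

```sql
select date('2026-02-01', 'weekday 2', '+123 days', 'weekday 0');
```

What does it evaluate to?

2026-06-07

`weekday 2` advances to the next Tuesday; 2026-02-01 is a Sunday, so it moves forward to 2026-02-03.
Applying '+123 days' to 2026-02-03: counting 123 days forward gives 2026-06-06.
`weekday 0` advances to the next Sunday; 2026-06-06 is a Saturday, so it moves forward to 2026-06-07.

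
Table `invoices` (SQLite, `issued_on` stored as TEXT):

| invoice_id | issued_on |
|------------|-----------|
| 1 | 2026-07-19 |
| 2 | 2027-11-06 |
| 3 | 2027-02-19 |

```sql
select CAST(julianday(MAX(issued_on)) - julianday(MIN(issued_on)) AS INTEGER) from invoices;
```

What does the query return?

MIN = 2026-07-19, MAX = 2027-11-06.
12 days remain in July 2026 after the 19th (31 − 19).
Full months from August 2026 through October 2027 contribute their day counts.
Then 6 days into November 2027.
Total: 12 + 31 + 30 + 31 + 30 + 31 + 31 + 28 + 31 + 30 + 31 + 30 + 31 + 31 + 30 + 31 + 6 = 475.

475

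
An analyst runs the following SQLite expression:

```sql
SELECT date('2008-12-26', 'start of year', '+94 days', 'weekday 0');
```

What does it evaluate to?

`start of year` rewinds 2008-12-26 to 2008-01-01.
Applying '+94 days' to 2008-01-01: counting 94 days forward gives 2008-04-04.
`weekday 0` advances to the next Sunday; 2008-04-04 is a Friday, so it moves forward to 2008-04-06.

2008-04-06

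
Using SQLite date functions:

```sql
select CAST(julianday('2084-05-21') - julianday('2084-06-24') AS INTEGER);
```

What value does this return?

10 days remain in May 2084 after the 21st (31 − 21).
Then 24 days into June 2084.
Total: 10 + 24 = 34.
The subtraction is earlier − later, so the result is −34 → -34.

-34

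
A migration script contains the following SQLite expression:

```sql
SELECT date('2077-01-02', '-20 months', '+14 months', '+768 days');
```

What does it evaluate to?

Adding -20 months to 2077-01-02 gives 2075-05-02.
Adding +14 months to 2075-05-02 gives 2076-07-02.
Applying '+768 days' to 2076-07-02: counting 768 days forward gives 2078-08-09.

2078-08-09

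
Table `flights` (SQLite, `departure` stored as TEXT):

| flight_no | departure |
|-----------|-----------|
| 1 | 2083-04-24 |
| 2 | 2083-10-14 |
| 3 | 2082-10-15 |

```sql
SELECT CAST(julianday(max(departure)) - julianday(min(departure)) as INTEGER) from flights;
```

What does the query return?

MIN = 2082-10-15, MAX = 2083-10-14.
16 days remain in October 2082 after the 15th (31 − 15).
Full months from November 2082 through September 2083 contribute their day counts.
Then 14 days into October 2083.
Total: 16 + 30 + 31 + 31 + 28 + 31 + 30 + 31 + 30 + 31 + 31 + 30 + 14 = 364.

364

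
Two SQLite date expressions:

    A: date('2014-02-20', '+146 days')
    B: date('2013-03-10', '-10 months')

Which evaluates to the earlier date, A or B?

B

A = 2014-07-16.
B = 2012-05-10.
B is earlier.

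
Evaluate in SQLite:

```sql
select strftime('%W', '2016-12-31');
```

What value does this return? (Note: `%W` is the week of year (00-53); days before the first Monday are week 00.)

2016-12-31 is a Saturday. SQLite's %W counts Mondays since the year started; the result is 52.

52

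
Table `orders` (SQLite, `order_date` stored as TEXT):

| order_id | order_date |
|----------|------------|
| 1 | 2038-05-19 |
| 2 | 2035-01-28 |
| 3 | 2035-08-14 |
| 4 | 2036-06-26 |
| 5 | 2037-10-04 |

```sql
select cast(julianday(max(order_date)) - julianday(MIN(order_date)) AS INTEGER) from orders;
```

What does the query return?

MIN = 2035-01-28, MAX = 2038-05-19.
3 days remain in January 2035 after the 28th (31 − 28).
Full months from February 2035 through April 2038 contribute their day counts.
Then 19 days into May 2038.
Total: 3 + 28 + 31 + 30 + 31 + 30 + 31 + 31 + 30 + 31 + 30 + 31 + 31 + 29 + 31 + 30 + 31 + 30 + 31 + 31 + 30 + 31 + 30 + 31 + 31 + 28 + 31 + 30 + 31 + 30 + 31 + 31 + 30 + 31 + 30 + 31 + 31 + 28 + 31 + 30 + 19 = 1207.

1207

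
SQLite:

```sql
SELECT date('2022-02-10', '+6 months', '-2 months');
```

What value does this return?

Adding +6 months to 2022-02-10 gives 2022-08-10.
Adding -2 months to 2022-08-10 gives 2022-06-10.

2022-06-10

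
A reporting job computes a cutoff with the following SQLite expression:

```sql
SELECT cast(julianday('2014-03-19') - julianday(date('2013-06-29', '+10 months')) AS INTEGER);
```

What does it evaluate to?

-41

Adding +10 months to 2013-06-29 gives 2014-04-29.
12 days remain in March 2014 after the 19th (31 − 19).
Then 29 days into April 2014.
Total: 12 + 29 = 41.
The subtraction is earlier − later, so the result is −41 → -41.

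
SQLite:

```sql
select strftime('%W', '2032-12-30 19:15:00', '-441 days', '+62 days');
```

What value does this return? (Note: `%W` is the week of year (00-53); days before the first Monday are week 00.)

50

First apply '-441 days', '+62 days': 2032-12-30 19:15:00 → 2031-12-17 19:15:00.
2031-12-17 is a Wednesday. SQLite's %W counts Mondays since the year started; the result is 50.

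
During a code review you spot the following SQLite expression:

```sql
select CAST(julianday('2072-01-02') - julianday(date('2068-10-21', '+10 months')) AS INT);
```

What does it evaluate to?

864

Adding +10 months to 2068-10-21 gives 2069-08-21.
10 days remain in August 2069 after the 21st (31 − 21).
Full months from September 2069 through December 2071 contribute their day counts.
Then 2 days into January 2072.
Total: 10 + 30 + 31 + 30 + 31 + 31 + 28 + 31 + 30 + 31 + 30 + 31 + 31 + 30 + 31 + 30 + 31 + 31 + 28 + 31 + 30 + 31 + 30 + 31 + 31 + 30 + 31 + 30 + 31 + 2 = 864.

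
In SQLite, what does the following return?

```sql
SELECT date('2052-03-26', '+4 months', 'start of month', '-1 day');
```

Adding +4 months to 2052-03-26 gives 2052-07-26.
`start of month` rewinds 2052-07-26 to 2052-07-01.
Going back 1 day from 2052-07-01 reaches 2052-06-30 (last day of June, 30 days).

2052-06-30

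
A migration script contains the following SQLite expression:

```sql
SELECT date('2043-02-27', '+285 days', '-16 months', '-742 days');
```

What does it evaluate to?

2040-07-28

Applying '+285 days' to 2043-02-27: counting 285 days forward gives 2043-12-09.
Adding -16 months to 2043-12-09 gives 2042-08-09.
Applying '-742 days' to 2042-08-09: counting 742 days back gives 2040-07-28.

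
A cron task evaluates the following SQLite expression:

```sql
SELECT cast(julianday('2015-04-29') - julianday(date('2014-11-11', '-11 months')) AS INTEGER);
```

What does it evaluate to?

Adding -11 months to 2014-11-11 gives 2013-12-11.
20 days remain in December 2013 after the 11th (31 − 11).
Full months from January 2014 through March 2015 contribute their day counts.
Then 29 days into April 2015.
Total: 20 + 31 + 28 + 31 + 30 + 31 + 30 + 31 + 31 + 30 + 31 + 30 + 31 + 31 + 28 + 31 + 29 = 504.

504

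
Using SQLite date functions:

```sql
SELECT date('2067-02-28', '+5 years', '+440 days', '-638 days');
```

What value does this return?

2071-08-14

Adding +5 years to 2067-02-28 gives 2072-02-28.
Applying '+440 days' to 2072-02-28: counting 440 days forward gives 2073-05-13.
Applying '-638 days' to 2073-05-13: counting 638 days back gives 2071-08-14.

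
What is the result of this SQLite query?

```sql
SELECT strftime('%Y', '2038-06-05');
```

2038

`%Y` extracts the 4-digit year: 2038.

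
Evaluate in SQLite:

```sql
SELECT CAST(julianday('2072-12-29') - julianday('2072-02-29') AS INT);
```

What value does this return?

304

0 days remain in February 2072 after the 29th (29 − 29).
Full months from March 2072 through November 2072 contribute their day counts.
Then 29 days into December 2072.
Total: 0 + 31 + 30 + 31 + 30 + 31 + 31 + 30 + 31 + 30 + 29 = 304.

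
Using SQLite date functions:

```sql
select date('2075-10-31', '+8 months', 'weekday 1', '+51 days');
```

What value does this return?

2076-08-26

Adding +8 months to 2075-10-31 targets 2076-06-31. June 2076 has only 30 days, so SQLite normalizes the 1-day overflow forward to 2076-07-01.
`weekday 1` advances to the next Monday; 2076-07-01 is a Wednesday, so it moves forward to 2076-07-06.
Applying '+51 days' to 2076-07-06: counting 51 days forward gives 2076-08-26.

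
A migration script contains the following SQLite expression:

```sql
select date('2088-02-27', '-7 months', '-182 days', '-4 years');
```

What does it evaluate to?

2083-01-26

Adding -7 months to 2088-02-27 gives 2087-07-27.
Applying '-182 days' to 2087-07-27: counting 182 days back gives 2087-01-26.
Adding -4 years to 2087-01-26 gives 2083-01-26.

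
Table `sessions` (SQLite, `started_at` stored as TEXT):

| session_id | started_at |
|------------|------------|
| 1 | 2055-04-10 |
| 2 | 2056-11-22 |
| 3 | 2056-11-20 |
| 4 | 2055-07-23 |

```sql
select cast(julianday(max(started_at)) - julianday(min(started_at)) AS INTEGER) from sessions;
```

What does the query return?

592

MIN = 2055-04-10, MAX = 2056-11-22.
20 days remain in April 2055 after the 10th (30 − 10).
Full months from May 2055 through October 2056 contribute their day counts.
Then 22 days into November 2056.
Total: 20 + 31 + 30 + 31 + 31 + 30 + 31 + 30 + 31 + 31 + 29 + 31 + 30 + 31 + 30 + 31 + 31 + 30 + 31 + 22 = 592.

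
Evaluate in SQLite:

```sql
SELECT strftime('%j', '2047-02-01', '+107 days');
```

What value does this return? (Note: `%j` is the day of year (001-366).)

139

First apply '+107 days': 2047-02-01 → 2047-05-19.
Day-of-year for 2047-05-19: days since 2047-01-01 inclusive = 139, zero-padded to 139.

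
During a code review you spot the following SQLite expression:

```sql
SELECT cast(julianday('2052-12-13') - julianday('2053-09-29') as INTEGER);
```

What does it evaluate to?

-290

18 days remain in December 2052 after the 13th (31 − 13).
Full months from January 2053 through August 2053 contribute their day counts.
Then 29 days into September 2053.
Total: 18 + 31 + 28 + 31 + 30 + 31 + 30 + 31 + 31 + 29 = 290.
The subtraction is earlier − later, so the result is −290 → -290.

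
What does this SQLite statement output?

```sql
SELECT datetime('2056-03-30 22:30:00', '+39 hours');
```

2056-04-01 13:30:00

+39 hours from 2056-03-30 22:30:00 is 2056-04-01 13:30:00 (crosses midnight).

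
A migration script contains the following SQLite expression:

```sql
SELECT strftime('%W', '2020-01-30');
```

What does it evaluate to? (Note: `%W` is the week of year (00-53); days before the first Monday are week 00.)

04

2020-01-30 is a Thursday. SQLite's %W counts Mondays since the year started; the result is 04.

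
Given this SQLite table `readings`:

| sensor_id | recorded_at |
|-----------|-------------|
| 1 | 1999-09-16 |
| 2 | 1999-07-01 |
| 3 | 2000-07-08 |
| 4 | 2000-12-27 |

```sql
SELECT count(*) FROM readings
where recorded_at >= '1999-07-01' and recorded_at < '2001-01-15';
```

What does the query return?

4

Rows in [1999-07-01, 2001-01-15): 1999-09-16, 1999-07-01, 2000-07-08, 2000-12-27 → 4 rows.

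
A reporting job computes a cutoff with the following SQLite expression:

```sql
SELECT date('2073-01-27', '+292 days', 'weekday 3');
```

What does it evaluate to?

2073-11-15

Applying '+292 days' to 2073-01-27: counting 292 days forward gives 2073-11-15.
`weekday 3` advances to the next Wednesday; 2073-11-15 is already a Wednesday, so it stays at 2073-11-15.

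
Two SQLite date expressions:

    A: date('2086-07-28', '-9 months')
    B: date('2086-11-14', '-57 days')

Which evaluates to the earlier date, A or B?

A = 2085-10-28.
B = 2086-09-18.
A is earlier.

A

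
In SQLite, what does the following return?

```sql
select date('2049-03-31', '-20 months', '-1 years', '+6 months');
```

Adding -20 months to 2049-03-31 gives 2047-07-31.
Adding -1 year to 2047-07-31 gives 2046-07-31.
Adding +6 months to 2046-07-31 gives 2047-01-31.

2047-01-31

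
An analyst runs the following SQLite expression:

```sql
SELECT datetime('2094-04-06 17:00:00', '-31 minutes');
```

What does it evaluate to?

-31 minutes from 2094-04-06 17:00:00 is 2094-04-06 16:29:00.

2094-04-06 16:29:00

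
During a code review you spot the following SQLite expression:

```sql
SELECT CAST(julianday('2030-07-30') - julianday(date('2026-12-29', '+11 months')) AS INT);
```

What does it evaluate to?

Adding +11 months to 2026-12-29 gives 2027-11-29.
1 day remains in November 2027 after the 29th (30 − 29).
Full months from December 2027 through June 2030 contribute their day counts.
Then 30 days into July 2030.
Total: 1 + 31 + 31 + 29 + 31 + 30 + 31 + 30 + 31 + 31 + 30 + 31 + 30 + 31 + 31 + 28 + 31 + 30 + 31 + 30 + 31 + 31 + 30 + 31 + 30 + 31 + 31 + 28 + 31 + 30 + 31 + 30 + 30 = 974.

974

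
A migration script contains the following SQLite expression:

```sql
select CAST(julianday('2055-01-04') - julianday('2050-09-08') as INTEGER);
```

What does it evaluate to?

22 days remain in September 2050 after the 8th (30 − 8).
Full months from October 2050 through December 2054 contribute their day counts.
Then 4 days into January 2055.
Total: 22 + 31 + 30 + 31 + 31 + 28 + 31 + 30 + 31 + 30 + 31 + 31 + 30 + 31 + 30 + 31 + 31 + 29 + 31 + 30 + 31 + 30 + 31 + 31 + 30 + 31 + 30 + 31 + 31 + 28 + 31 + 30 + 31 + 30 + 31 + 31 + 30 + 31 + 30 + 31 + 31 + 28 + 31 + 30 + 31 + 30 + 31 + 31 + 30 + 31 + 30 + 31 + 4 = 1579.

1579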